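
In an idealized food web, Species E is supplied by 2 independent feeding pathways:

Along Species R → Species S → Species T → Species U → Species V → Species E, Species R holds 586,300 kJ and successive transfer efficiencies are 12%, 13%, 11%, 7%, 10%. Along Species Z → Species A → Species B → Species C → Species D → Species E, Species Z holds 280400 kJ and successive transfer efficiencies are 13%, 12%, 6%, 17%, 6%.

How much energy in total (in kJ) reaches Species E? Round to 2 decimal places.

Via Species R: 586300 × 0.12 × 0.13 × 0.11 × 0.07 × 0.1 = 7.0426356 kJ
Via Species Z: 280400 × 0.13 × 0.12 × 0.06 × 0.17 × 0.06 = 2.67703488 kJ
Total at Species E: 7.0426356 + 2.67703488 = 9.71967048 kJ

9.72 kJ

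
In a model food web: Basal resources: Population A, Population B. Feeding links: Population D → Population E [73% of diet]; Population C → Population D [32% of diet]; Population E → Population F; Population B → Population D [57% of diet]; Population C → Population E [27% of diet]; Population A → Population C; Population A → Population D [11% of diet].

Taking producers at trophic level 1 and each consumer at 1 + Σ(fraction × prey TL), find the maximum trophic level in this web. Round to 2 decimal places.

4.23

Population C: 1 + 1 = 2
Population D: 1 + (0.32×2 + 0.11×1 + 0.57×1) = 2.32
Population E: 1 + (0.73×2.32 + 0.27×2) = 3.2336
Population F: 1 + 3.2336 = 4.2336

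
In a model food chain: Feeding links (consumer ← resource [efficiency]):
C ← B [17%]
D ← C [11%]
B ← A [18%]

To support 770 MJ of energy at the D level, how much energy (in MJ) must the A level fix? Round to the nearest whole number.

Cumulative transfer efficiency: 0.18 × 0.17 × 0.11 = 0.003366
A energy = 770 / 0.003366 = 228758 MJ

228758 MJ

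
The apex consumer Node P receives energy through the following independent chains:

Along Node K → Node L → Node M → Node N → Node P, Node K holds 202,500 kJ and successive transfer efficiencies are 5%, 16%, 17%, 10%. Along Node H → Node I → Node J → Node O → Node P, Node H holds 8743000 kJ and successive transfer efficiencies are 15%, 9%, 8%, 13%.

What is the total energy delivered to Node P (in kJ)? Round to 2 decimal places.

Via Node K: 202500 × 0.05 × 0.16 × 0.17 × 0.1 = 27.54 kJ
Via Node H: 8743000 × 0.15 × 0.09 × 0.08 × 0.13 = 1227.5172 kJ
Total at Node P: 27.54 + 1227.5172 = 1255.0572 kJ

1255.06 kJ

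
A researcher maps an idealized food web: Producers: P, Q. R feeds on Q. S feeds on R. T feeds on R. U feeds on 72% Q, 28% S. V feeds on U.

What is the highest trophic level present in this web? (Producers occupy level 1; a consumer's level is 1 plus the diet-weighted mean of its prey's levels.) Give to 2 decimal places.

3.56

R: 1 + 1 = 2
S: 1 + 2 = 3
T: 1 + 2 = 3
U: 1 + (0.72×1 + 0.28×3) = 2.56
V: 1 + 2.56 = 3.56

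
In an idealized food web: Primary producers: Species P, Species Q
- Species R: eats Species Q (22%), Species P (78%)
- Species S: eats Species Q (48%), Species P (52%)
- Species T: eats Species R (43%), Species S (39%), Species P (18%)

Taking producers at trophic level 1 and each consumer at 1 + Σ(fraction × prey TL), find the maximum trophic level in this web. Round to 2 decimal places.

Species R: 1 + (0.22×1 + 0.78×1) = 2
Species S: 1 + (0.48×1 + 0.52×1) = 2
Species T: 1 + (0.43×2 + 0.39×2 + 0.18×1) = 2.82

2.82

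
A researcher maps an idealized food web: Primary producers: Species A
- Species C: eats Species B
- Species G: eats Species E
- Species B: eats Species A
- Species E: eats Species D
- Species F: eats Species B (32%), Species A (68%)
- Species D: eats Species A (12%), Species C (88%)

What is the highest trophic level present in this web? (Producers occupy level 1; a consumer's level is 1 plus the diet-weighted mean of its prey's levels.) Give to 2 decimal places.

Species B: 1 + 1 = 2
Species C: 1 + 2 = 3
Species D: 1 + (0.12×1 + 0.88×3) = 3.76
Species E: 1 + 3.76 = 4.76
Species F: 1 + (0.32×2 + 0.68×1) = 2.32
Species G: 1 + 4.76 = 5.76

5.76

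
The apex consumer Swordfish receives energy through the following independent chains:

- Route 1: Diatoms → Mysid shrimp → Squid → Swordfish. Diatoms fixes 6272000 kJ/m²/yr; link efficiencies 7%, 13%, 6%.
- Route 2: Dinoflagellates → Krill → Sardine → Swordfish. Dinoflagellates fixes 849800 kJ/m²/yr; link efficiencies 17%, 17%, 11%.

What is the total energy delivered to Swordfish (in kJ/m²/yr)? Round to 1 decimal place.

Route 1: 6272000 × 0.07 × 0.13 × 0.06 = 3424.512 kJ/m²/yr
Route 2: 849800 × 0.17 × 0.17 × 0.11 = 2701.5142 kJ/m²/yr
Total at Swordfish: 3424.512 + 2701.5142 = 6126.0262 kJ/m²/yr

6126.0 kJ/m²/yr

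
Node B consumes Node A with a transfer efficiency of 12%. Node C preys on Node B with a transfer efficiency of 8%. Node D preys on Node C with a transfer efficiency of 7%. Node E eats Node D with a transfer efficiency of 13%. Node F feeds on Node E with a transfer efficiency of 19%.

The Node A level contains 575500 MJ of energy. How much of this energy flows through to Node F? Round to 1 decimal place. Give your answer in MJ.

9.6 MJ

Node B: 575500 × 0.12 = 69060 MJ
Node C: 69060 × 0.08 = 5524.8 MJ
Node D: 5524.8 × 0.07 = 386.736 MJ
Node E: 386.736 × 0.13 = 50.27568 MJ
Node F: 50.27568 × 0.19 = 9.5523792 MJ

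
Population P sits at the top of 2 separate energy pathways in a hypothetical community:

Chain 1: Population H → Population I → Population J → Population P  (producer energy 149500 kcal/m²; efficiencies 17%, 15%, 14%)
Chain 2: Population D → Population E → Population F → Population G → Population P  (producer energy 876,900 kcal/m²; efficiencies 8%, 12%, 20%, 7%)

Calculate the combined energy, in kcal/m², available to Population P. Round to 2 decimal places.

651.57 kcal/m²

Chain 1: 149500 × 0.17 × 0.15 × 0.14 = 533.715 kcal/m²
Chain 2: 876900 × 0.08 × 0.12 × 0.2 × 0.07 = 117.85536 kcal/m²
Total at Population P: 533.715 + 117.85536 = 651.57036 kcal/m²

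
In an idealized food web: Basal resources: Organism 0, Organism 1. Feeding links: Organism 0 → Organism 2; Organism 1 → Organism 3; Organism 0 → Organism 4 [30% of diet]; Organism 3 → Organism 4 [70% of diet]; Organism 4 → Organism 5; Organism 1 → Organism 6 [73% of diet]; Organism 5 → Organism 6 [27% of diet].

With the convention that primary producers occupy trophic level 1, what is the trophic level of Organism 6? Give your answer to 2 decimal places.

2.73

Organism 2: 1 + 1 = 2
Organism 3: 1 + 1 = 2
Organism 4: 1 + (0.3×1 + 0.7×2) = 2.7
Organism 5: 1 + 2.7 = 3.7
Organism 6: 1 + (0.73×1 + 0.27×3.7) = 2.729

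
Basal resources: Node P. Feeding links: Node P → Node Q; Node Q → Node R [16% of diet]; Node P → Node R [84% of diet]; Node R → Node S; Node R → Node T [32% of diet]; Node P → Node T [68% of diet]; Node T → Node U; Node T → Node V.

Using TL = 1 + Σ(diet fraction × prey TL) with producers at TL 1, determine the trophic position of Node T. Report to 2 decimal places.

2.37

Node Q: 1 + 1 = 2
Node R: 1 + (0.16×2 + 0.84×1) = 2.16
Node S: 1 + 2.16 = 3.16
Node T: 1 + (0.32×2.16 + 0.68×1) = 2.3712
Node U: 1 + 2.3712 = 3.3712
Node V: 1 + 2.3712 = 3.3712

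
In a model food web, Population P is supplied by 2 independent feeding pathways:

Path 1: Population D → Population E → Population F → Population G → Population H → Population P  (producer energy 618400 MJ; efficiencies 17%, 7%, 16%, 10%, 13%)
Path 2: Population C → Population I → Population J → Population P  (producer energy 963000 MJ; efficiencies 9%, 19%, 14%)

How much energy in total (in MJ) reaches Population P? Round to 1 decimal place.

Path 1: 618400 × 0.17 × 0.07 × 0.16 × 0.1 × 0.13 = 15.3066368 MJ
Path 2: 963000 × 0.09 × 0.19 × 0.14 = 2305.422 MJ
Total at Population P: 15.3066368 + 2305.422 = 2320.7286368 MJ

2320.7 MJ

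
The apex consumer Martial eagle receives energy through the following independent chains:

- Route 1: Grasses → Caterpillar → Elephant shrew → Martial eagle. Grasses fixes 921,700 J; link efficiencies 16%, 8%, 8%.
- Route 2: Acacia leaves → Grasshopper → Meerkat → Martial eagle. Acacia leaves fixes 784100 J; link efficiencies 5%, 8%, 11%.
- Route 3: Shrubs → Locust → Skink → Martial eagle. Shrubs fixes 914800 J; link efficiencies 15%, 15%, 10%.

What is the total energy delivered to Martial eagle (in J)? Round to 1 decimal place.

Route 1: 921700 × 0.16 × 0.08 × 0.08 = 943.8208 J
Route 2: 784100 × 0.05 × 0.08 × 0.11 = 345.004 J
Route 3: 914800 × 0.15 × 0.15 × 0.1 = 2058.3 J
Total at Martial eagle: 943.8208 + 345.004 + 2058.3 = 3347.1248 J

3347.1 J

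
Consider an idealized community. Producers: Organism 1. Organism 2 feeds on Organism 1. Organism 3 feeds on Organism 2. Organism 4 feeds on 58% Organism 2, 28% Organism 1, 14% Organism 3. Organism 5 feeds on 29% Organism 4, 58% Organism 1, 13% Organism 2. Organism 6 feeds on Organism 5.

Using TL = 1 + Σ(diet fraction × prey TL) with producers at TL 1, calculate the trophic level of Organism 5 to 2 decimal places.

Organism 2: 1 + 1 = 2
Organism 3: 1 + 2 = 3
Organism 4: 1 + (0.58×2 + 0.28×1 + 0.14×3) = 2.86
Organism 5: 1 + (0.29×2.86 + 0.58×1 + 0.13×2) = 2.6694
Organism 6: 1 + 2.6694 = 3.6694

2.67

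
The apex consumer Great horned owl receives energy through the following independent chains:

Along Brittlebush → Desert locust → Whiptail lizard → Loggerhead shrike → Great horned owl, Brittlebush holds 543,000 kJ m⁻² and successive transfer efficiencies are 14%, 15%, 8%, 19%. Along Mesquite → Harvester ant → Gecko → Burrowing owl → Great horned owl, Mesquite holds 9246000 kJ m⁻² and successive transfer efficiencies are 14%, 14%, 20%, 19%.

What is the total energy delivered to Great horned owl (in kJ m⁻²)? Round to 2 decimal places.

Via Brittlebush: 543000 × 0.14 × 0.15 × 0.08 × 0.19 = 173.3256 kJ m⁻²
Via Mesquite: 9246000 × 0.14 × 0.14 × 0.2 × 0.19 = 6886.4208 kJ m⁻²
Total at Great horned owl: 173.3256 + 6886.4208 = 7059.7464 kJ m⁻²

7059.75 kJ m⁻²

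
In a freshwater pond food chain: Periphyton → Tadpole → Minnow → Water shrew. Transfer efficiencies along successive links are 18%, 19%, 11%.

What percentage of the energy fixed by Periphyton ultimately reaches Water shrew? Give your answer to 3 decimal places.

0.376%

Product of link efficiencies: 0.18 × 0.19 × 0.11 = 0.003762
As a percentage: 0.003762 × 100 = 0.376%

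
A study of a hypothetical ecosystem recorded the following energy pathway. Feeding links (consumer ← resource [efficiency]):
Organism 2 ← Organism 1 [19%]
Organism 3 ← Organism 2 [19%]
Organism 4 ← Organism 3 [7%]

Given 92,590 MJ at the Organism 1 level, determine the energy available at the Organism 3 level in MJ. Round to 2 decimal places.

Organism 2: 92590 × 0.19 = 17592.1 MJ
Organism 3: 17592.1 × 0.19 = 3342.499 MJ

3342.50 MJ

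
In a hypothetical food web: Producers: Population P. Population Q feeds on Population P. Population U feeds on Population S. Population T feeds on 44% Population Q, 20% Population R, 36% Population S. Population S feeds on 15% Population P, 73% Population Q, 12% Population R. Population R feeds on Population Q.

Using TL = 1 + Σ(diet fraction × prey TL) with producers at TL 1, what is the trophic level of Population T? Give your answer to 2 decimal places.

3.55

Population Q: 1 + 1 = 2
Population R: 1 + 2 = 3
Population S: 1 + (0.15×1 + 0.73×2 + 0.12×3) = 2.97
Population T: 1 + (0.44×2 + 0.2×3 + 0.36×2.97) = 3.5492
Population U: 1 + 2.97 = 3.97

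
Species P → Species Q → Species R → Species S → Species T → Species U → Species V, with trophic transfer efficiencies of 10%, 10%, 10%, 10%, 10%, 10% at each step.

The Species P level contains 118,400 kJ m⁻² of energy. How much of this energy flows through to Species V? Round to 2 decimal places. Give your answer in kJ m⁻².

Species Q: 118400 × 0.1 = 11840 kJ m⁻²
Species R: 11840 × 0.1 = 1184 kJ m⁻²
Species S: 1184 × 0.1 = 118.4 kJ m⁻²
Species T: 118.4 × 0.1 = 11.84 kJ m⁻²
Species U: 11.84 × 0.1 = 1.184 kJ m⁻²
Species V: 1.184 × 0.1 = 0.1184 kJ m⁻²

0.12 kJ m⁻²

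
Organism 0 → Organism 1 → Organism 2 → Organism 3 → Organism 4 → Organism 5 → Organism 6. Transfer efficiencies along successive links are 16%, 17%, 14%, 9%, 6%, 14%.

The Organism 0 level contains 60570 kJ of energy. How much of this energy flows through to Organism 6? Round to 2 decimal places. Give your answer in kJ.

Organism 1: 60570 × 0.16 = 9691.2 kJ
Organism 2: 9691.2 × 0.17 = 1647.504 kJ
Organism 3: 1647.504 × 0.14 = 230.65056 kJ
Organism 4: 230.65056 × 0.09 = 20.7585504 kJ
Organism 5: 20.7585504 × 0.06 = 1.245513024 kJ
Organism 6: 1.245513024 × 0.14 = 0.17437182336 kJ

0.17 kJ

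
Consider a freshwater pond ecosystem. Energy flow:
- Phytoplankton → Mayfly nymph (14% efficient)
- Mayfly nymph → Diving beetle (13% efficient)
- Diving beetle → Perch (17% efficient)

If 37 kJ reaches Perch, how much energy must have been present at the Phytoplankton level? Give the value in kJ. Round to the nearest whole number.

Cumulative transfer efficiency: 0.14 × 0.13 × 0.17 = 0.003094
Phytoplankton energy = 37 / 0.003094 = 11959 kJ

11959 kJ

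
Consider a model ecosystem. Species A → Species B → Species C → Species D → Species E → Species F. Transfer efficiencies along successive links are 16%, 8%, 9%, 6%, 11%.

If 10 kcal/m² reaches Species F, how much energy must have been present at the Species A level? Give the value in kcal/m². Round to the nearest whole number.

Cumulative transfer efficiency: 0.16 × 0.08 × 0.09 × 0.06 × 0.11 = 0.0000076032
Species A energy = 10 / 0.0000076032 = 1315236 kcal/m²

1315236 kcal/m²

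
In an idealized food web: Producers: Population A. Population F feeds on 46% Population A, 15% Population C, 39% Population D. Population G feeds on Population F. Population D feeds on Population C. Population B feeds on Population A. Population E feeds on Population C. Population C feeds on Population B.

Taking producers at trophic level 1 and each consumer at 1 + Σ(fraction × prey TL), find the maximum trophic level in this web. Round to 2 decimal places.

4.47

Population B: 1 + 1 = 2
Population C: 1 + 2 = 3
Population D: 1 + 3 = 4
Population E: 1 + 3 = 4
Population F: 1 + (0.46×1 + 0.15×3 + 0.39×4) = 3.47
Population G: 1 + 3.47 = 4.47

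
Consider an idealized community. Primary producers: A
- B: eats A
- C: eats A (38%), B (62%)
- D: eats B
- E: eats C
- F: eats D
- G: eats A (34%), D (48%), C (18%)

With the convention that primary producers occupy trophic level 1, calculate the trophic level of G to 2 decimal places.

B: 1 + 1 = 2
C: 1 + (0.38×1 + 0.62×2) = 2.62
D: 1 + 2 = 3
E: 1 + 2.62 = 3.62
F: 1 + 3 = 4
G: 1 + (0.34×1 + 0.48×3 + 0.18×2.62) = 3.2516

3.25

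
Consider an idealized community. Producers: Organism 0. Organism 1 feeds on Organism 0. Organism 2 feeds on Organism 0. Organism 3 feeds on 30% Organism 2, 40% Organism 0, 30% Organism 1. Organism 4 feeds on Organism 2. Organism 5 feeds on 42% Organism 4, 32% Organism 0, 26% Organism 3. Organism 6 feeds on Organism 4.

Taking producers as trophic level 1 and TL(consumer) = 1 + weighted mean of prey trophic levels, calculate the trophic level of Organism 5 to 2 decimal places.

Organism 1: 1 + 1 = 2
Organism 2: 1 + 1 = 2
Organism 3: 1 + (0.3×2 + 0.4×1 + 0.3×2) = 2.6
Organism 4: 1 + 2 = 3
Organism 5: 1 + (0.42×3 + 0.32×1 + 0.26×2.6) = 3.256
Organism 6: 1 + 3 = 4

3.26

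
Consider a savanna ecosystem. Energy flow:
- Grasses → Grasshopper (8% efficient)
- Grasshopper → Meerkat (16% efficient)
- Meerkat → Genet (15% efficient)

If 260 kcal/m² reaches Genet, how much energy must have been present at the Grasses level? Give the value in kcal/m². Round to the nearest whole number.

Cumulative transfer efficiency: 0.08 × 0.16 × 0.15 = 0.00192
Grasses energy = 260 / 0.00192 = 135417 kcal/m²

135417 kcal/m²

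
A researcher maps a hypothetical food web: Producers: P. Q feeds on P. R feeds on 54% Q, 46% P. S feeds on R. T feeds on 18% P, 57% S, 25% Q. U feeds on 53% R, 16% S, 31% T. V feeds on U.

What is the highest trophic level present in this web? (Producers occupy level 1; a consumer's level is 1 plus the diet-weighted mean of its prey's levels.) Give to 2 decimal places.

5.06

Q: 1 + 1 = 2
R: 1 + (0.54×2 + 0.46×1) = 2.54
S: 1 + 2.54 = 3.54
T: 1 + (0.18×1 + 0.57×3.54 + 0.25×2) = 3.6978
U: 1 + (0.53×2.54 + 0.16×3.54 + 0.31×3.6978) = 4.058918
V: 1 + 4.058918 = 5.058918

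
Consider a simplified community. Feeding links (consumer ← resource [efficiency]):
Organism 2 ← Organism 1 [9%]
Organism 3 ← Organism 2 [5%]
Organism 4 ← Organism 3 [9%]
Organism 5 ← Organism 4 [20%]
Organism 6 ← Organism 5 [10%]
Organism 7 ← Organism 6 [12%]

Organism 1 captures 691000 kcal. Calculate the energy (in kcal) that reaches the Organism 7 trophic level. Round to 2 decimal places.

0.67 kcal

Organism 2: 691000 × 0.09 = 62190 kcal
Organism 3: 62190 × 0.05 = 3109.5 kcal
Organism 4: 3109.5 × 0.09 = 279.855 kcal
Organism 5: 279.855 × 0.2 = 55.971 kcal
Organism 6: 55.971 × 0.1 = 5.5971 kcal
Organism 7: 5.5971 × 0.12 = 0.671652 kcal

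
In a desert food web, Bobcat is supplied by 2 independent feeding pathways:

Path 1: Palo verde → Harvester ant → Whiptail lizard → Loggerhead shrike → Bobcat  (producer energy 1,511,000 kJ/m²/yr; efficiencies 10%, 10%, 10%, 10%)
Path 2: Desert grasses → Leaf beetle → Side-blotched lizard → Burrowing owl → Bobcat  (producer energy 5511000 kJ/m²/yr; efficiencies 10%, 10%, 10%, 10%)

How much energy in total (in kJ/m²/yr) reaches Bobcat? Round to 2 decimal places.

Path 1: 1511000 × 0.1 × 0.1 × 0.1 × 0.1 = 151.1 kJ/m²/yr
Path 2: 5511000 × 0.1 × 0.1 × 0.1 × 0.1 = 551.1 kJ/m²/yr
Total at Bobcat: 151.1 + 551.1 = 702.2 kJ/m²/yr

702.20 kJ/m²/yr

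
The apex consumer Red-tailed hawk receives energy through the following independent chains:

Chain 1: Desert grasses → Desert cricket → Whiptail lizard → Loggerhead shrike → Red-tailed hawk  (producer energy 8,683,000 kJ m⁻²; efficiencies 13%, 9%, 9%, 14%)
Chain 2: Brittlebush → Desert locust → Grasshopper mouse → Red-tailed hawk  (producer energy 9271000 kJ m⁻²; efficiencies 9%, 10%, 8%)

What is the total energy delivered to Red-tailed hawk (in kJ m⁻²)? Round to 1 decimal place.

7955.2 kJ m⁻²

Chain 1: 8683000 × 0.13 × 0.09 × 0.09 × 0.14 = 1280.04786 kJ m⁻²
Chain 2: 9271000 × 0.09 × 0.1 × 0.08 = 6675.12 kJ m⁻²
Total at Red-tailed hawk: 1280.04786 + 6675.12 = 7955.16786 kJ m⁻²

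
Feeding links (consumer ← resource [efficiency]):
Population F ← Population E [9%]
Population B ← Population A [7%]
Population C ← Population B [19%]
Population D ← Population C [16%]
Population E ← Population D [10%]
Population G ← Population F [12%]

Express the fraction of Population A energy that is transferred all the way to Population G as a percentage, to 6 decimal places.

0.000230%

Product of link efficiencies: 0.07 × 0.19 × 0.16 × 0.1 × 0.09 × 0.12 = 0.00000229824
As a percentage: 0.00000229824 × 100 = 0.000230%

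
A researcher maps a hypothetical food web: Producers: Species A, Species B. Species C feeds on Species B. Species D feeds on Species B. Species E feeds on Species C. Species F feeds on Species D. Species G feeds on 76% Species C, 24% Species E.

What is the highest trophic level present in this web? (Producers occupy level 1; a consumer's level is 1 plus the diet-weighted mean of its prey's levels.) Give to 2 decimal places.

3.24

Species C: 1 + 1 = 2
Species D: 1 + 1 = 2
Species E: 1 + 2 = 3
Species F: 1 + 2 = 3
Species G: 1 + (0.76×2 + 0.24×3) = 3.24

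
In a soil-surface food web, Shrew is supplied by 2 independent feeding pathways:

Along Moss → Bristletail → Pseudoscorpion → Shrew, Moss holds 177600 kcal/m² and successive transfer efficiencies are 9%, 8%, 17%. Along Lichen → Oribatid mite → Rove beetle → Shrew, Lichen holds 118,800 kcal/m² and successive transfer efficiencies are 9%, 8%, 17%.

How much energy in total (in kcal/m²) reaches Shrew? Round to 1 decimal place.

362.8 kcal/m²

Via Moss: 177600 × 0.09 × 0.08 × 0.17 = 217.3824 kcal/m²
Via Lichen: 118800 × 0.09 × 0.08 × 0.17 = 145.4112 kcal/m²
Total at Shrew: 217.3824 + 145.4112 = 362.7936 kcal/m²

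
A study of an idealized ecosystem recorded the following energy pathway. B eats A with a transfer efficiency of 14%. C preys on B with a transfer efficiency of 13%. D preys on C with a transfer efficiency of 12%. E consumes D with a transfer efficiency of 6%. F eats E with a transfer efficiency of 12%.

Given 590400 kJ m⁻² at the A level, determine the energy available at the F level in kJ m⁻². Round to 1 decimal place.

B: 590400 × 0.14 = 82656 kJ m⁻²
C: 82656 × 0.13 = 10745.28 kJ m⁻²
D: 10745.28 × 0.12 = 1289.4336 kJ m⁻²
E: 1289.4336 × 0.06 = 77.366016 kJ m⁻²
F: 77.366016 × 0.12 = 9.28392192 kJ m⁻²

9.3 kJ m⁻²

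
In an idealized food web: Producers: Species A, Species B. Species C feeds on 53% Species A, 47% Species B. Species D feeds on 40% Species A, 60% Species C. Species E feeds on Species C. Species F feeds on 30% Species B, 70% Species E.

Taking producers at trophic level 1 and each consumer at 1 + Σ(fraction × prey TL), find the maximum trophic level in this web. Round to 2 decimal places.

3.40

Species C: 1 + (0.53×1 + 0.47×1) = 2
Species D: 1 + (0.4×1 + 0.6×2) = 2.6
Species E: 1 + 2 = 3
Species F: 1 + (0.3×1 + 0.7×3) = 3.4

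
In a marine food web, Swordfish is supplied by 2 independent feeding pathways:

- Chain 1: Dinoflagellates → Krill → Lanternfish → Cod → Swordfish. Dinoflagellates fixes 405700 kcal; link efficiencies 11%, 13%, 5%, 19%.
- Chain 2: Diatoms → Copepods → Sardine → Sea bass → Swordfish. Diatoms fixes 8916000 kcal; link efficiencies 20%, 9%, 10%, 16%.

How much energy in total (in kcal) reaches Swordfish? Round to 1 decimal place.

Chain 1: 405700 × 0.11 × 0.13 × 0.05 × 0.19 = 55.114345 kcal
Chain 2: 8916000 × 0.2 × 0.09 × 0.1 × 0.16 = 2567.808 kcal
Total at Swordfish: 55.114345 + 2567.808 = 2622.922345 kcal

2622.9 kcal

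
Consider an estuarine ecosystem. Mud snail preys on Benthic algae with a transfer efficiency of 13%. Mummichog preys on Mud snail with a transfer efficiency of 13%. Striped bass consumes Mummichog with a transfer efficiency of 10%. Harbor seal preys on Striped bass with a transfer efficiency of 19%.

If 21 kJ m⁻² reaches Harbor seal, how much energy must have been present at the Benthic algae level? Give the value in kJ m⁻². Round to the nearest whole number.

65400 kJ m⁻²

Cumulative transfer efficiency: 0.13 × 0.13 × 0.1 × 0.19 = 0.0003211
Benthic algae energy = 21 / 0.0003211 = 65400 kJ m⁻²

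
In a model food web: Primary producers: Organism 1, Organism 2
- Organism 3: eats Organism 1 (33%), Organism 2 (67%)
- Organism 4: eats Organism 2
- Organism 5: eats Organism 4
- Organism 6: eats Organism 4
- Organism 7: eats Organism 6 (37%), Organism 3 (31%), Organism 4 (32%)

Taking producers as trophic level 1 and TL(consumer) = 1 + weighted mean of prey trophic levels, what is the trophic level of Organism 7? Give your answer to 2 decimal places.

3.37

Organism 3: 1 + (0.33×1 + 0.67×1) = 2
Organism 4: 1 + 1 = 2
Organism 5: 1 + 2 = 3
Organism 6: 1 + 2 = 3
Organism 7: 1 + (0.37×3 + 0.31×2 + 0.32×2) = 3.37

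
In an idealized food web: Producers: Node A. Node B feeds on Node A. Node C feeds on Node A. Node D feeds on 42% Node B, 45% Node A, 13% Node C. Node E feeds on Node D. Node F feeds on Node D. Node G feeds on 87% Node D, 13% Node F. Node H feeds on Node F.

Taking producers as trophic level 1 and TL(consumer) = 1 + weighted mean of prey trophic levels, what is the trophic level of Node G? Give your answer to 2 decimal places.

Node B: 1 + 1 = 2
Node C: 1 + 1 = 2
Node D: 1 + (0.42×2 + 0.45×1 + 0.13×2) = 2.55
Node E: 1 + 2.55 = 3.55
Node F: 1 + 2.55 = 3.55
Node G: 1 + (0.87×2.55 + 0.13×3.55) = 3.68
Node H: 1 + 3.55 = 4.55

3.68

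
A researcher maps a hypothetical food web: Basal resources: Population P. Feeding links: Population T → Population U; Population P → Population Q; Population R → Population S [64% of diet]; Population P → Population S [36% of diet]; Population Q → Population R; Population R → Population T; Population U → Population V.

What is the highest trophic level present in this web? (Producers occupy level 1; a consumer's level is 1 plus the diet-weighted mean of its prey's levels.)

Population Q: 1 + 1 = 2
Population R: 1 + 2 = 3
Population S: 1 + (0.64×3 + 0.36×1) = 3.28
Population T: 1 + 3 = 4
Population U: 1 + 4 = 5
Population V: 1 + 5 = 6

6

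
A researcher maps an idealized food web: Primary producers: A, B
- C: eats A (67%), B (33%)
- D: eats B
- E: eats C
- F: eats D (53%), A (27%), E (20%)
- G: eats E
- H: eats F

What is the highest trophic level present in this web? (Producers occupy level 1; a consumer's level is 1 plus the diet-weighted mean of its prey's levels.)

C: 1 + (0.67×1 + 0.33×1) = 2
D: 1 + 1 = 2
E: 1 + 2 = 3
F: 1 + (0.53×2 + 0.27×1 + 0.2×3) = 2.93
G: 1 + 3 = 4
H: 1 + 2.93 = 3.93

4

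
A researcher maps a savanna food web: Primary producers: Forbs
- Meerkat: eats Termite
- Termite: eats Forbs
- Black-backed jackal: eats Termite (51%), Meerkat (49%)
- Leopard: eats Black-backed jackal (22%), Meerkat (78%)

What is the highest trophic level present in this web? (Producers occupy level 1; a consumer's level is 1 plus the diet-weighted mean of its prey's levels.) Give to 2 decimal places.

Termite: 1 + 1 = 2
Meerkat: 1 + 2 = 3
Black-backed jackal: 1 + (0.51×2 + 0.49×3) = 3.49
Leopard: 1 + (0.22×3.49 + 0.78×3) = 4.1078

4.11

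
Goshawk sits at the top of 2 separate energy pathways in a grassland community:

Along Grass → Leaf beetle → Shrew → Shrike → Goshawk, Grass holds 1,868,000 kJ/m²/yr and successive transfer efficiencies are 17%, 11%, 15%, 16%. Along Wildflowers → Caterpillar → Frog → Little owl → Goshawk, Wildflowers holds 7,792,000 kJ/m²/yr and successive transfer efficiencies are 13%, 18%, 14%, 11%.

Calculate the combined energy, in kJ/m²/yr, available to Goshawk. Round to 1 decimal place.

Via Grass: 1868000 × 0.17 × 0.11 × 0.15 × 0.16 = 838.3584 kJ/m²/yr
Via Wildflowers: 7792000 × 0.13 × 0.18 × 0.14 × 0.11 = 2807.92512 kJ/m²/yr
Total at Goshawk: 838.3584 + 2807.92512 = 3646.28352 kJ/m²/yr

3646.3 kJ/m²/yr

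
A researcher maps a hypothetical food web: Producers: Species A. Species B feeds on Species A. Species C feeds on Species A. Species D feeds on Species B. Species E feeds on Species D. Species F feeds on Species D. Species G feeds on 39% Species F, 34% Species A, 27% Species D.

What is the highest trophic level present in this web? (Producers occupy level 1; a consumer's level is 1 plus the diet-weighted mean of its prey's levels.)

Species B: 1 + 1 = 2
Species C: 1 + 1 = 2
Species D: 1 + 2 = 3
Species E: 1 + 3 = 4
Species F: 1 + 3 = 4
Species G: 1 + (0.39×4 + 0.34×1 + 0.27×3) = 3.71

4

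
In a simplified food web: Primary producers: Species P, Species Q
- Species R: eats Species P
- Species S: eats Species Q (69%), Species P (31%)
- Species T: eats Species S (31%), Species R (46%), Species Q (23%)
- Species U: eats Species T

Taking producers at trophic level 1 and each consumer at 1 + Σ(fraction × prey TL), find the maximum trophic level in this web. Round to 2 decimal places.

3.77

Species R: 1 + 1 = 2
Species S: 1 + (0.69×1 + 0.31×1) = 2
Species T: 1 + (0.31×2 + 0.46×2 + 0.23×1) = 2.77
Species U: 1 + 2.77 = 3.77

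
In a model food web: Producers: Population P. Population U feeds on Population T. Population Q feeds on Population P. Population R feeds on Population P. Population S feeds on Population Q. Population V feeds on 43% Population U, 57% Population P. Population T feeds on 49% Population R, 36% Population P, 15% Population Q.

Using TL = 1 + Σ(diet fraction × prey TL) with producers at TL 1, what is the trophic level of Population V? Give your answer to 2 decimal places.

3.14

Population Q: 1 + 1 = 2
Population R: 1 + 1 = 2
Population S: 1 + 2 = 3
Population T: 1 + (0.49×2 + 0.36×1 + 0.15×2) = 2.64
Population U: 1 + 2.64 = 3.64
Population V: 1 + (0.43×3.64 + 0.57×1) = 3.1352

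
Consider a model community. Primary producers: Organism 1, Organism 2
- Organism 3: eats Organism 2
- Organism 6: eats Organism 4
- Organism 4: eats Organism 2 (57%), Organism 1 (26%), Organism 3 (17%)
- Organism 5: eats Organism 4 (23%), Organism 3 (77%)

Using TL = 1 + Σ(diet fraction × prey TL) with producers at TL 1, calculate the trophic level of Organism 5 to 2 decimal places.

Organism 3: 1 + 1 = 2
Organism 4: 1 + (0.57×1 + 0.26×1 + 0.17×2) = 2.17
Organism 5: 1 + (0.23×2.17 + 0.77×2) = 3.0391
Organism 6: 1 + 2.17 = 3.17

3.04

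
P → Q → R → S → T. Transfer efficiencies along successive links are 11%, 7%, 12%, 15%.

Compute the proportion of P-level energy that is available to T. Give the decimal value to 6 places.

Product of link efficiencies: 0.11 × 0.07 × 0.12 × 0.15 = 0.0001386

0.000139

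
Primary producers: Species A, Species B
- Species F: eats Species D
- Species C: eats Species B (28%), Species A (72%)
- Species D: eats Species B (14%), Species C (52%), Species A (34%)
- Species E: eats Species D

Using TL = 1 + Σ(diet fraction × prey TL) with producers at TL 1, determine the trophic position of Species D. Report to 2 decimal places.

2.52

Species C: 1 + (0.28×1 + 0.72×1) = 2
Species D: 1 + (0.14×1 + 0.52×2 + 0.34×1) = 2.52
Species E: 1 + 2.52 = 3.52
Species F: 1 + 2.52 = 3.52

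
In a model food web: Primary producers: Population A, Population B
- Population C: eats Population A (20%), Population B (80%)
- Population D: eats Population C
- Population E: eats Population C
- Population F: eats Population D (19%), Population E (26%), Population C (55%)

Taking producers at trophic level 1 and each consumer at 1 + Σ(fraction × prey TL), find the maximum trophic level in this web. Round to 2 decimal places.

Population C: 1 + (0.2×1 + 0.8×1) = 2
Population D: 1 + 2 = 3
Population E: 1 + 2 = 3
Population F: 1 + (0.19×3 + 0.26×3 + 0.55×2) = 3.45

3.45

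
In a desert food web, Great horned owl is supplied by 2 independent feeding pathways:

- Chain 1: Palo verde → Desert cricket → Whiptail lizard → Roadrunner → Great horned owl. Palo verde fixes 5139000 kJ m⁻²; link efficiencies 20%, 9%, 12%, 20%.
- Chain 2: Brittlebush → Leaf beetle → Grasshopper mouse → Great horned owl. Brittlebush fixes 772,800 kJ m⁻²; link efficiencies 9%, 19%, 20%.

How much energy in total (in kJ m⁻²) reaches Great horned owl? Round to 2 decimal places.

Chain 1: 5139000 × 0.2 × 0.09 × 0.12 × 0.2 = 2220.048 kJ m⁻²
Chain 2: 772800 × 0.09 × 0.19 × 0.2 = 2642.976 kJ m⁻²
Total at Great horned owl: 2220.048 + 2642.976 = 4863.024 kJ m⁻²

4863.02 kJ m⁻²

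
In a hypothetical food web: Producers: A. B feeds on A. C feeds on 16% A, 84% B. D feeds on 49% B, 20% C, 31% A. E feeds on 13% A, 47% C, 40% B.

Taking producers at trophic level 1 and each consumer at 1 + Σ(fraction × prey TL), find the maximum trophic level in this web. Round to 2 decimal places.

3.26

B: 1 + 1 = 2
C: 1 + (0.16×1 + 0.84×2) = 2.84
D: 1 + (0.49×2 + 0.2×2.84 + 0.31×1) = 2.858
E: 1 + (0.13×1 + 0.47×2.84 + 0.4×2) = 3.2648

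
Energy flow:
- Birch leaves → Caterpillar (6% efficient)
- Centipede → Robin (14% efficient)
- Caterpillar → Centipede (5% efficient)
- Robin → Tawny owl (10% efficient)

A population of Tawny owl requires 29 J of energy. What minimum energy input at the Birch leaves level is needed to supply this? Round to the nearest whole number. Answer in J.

Cumulative transfer efficiency: 0.06 × 0.05 × 0.14 × 0.1 = 0.000042
Birch leaves energy = 29 / 0.000042 = 690476 J

690476 J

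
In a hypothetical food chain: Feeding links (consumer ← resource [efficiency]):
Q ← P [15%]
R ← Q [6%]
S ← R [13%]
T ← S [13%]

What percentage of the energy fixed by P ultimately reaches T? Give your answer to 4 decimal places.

0.0152%

Product of link efficiencies: 0.15 × 0.06 × 0.13 × 0.13 = 0.0001521
As a percentage: 0.0001521 × 100 = 0.0152%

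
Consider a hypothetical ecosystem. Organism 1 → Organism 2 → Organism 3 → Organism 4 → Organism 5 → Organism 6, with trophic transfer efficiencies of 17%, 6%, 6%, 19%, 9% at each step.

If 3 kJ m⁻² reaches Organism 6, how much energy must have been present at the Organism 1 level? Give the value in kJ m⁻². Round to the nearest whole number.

Cumulative transfer efficiency: 0.17 × 0.06 × 0.06 × 0.19 × 0.09 = 0.0000104652
Organism 1 energy = 3 / 0.0000104652 = 286664 kJ m⁻²

286664 kJ m⁻²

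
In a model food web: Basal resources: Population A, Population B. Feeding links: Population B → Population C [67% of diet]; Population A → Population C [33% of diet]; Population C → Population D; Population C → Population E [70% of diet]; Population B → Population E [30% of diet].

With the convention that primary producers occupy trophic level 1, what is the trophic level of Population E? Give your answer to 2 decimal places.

2.70

Population C: 1 + (0.67×1 + 0.33×1) = 2
Population D: 1 + 2 = 3
Population E: 1 + (0.7×2 + 0.3×1) = 2.7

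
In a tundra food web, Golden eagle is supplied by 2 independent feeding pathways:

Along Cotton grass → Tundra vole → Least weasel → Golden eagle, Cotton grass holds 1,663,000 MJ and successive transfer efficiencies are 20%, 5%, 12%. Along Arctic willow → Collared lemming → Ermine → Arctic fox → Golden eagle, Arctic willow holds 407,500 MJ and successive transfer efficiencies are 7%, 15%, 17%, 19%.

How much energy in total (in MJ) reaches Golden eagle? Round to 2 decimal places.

Via Cotton grass: 1663000 × 0.2 × 0.05 × 0.12 = 1995.6 MJ
Via Arctic willow: 407500 × 0.07 × 0.15 × 0.17 × 0.19 = 138.203625 MJ
Total at Golden eagle: 1995.6 + 138.203625 = 2133.803625 MJ

2133.80 MJ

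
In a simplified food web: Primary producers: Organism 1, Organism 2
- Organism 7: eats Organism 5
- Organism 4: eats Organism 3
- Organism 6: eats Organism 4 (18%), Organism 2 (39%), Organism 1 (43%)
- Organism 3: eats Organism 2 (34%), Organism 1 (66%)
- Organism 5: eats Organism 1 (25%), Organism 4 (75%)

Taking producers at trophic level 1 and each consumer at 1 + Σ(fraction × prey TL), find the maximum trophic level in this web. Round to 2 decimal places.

4.50

Organism 3: 1 + (0.34×1 + 0.66×1) = 2
Organism 4: 1 + 2 = 3
Organism 5: 1 + (0.25×1 + 0.75×3) = 3.5
Organism 6: 1 + (0.18×3 + 0.39×1 + 0.43×1) = 2.36
Organism 7: 1 + 3.5 = 4.5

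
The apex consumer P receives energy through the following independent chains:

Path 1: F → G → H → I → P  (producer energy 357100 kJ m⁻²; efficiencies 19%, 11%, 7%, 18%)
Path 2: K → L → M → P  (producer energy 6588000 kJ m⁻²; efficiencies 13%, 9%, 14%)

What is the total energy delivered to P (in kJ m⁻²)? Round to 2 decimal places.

Path 1: 357100 × 0.19 × 0.11 × 0.07 × 0.18 = 94.038714 kJ m⁻²
Path 2: 6588000 × 0.13 × 0.09 × 0.14 = 10791.144 kJ m⁻²
Total at P: 94.038714 + 10791.144 = 10885.182714 kJ m⁻²

10885.18 kJ m⁻²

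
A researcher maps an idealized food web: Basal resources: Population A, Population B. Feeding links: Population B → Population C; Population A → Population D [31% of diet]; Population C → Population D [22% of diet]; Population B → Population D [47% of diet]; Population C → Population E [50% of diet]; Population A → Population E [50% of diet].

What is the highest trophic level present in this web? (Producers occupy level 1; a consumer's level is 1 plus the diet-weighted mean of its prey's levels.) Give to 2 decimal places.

Population C: 1 + 1 = 2
Population D: 1 + (0.31×1 + 0.22×2 + 0.47×1) = 2.22
Population E: 1 + (0.5×2 + 0.5×1) = 2.5

2.50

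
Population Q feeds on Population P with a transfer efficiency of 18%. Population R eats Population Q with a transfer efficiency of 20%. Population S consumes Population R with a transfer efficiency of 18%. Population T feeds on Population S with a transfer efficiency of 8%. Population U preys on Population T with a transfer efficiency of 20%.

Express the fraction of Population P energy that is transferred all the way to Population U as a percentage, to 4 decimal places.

Product of link efficiencies: 0.18 × 0.2 × 0.18 × 0.08 × 0.2 = 0.00010368
As a percentage: 0.00010368 × 100 = 0.0104%

0.0104%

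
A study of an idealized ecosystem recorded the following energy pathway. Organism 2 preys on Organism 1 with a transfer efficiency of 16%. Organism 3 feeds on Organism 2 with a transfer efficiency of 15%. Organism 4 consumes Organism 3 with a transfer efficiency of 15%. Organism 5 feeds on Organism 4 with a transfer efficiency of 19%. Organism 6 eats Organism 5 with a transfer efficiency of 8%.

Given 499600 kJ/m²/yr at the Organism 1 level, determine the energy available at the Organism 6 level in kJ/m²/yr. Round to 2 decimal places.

Organism 2: 499600 × 0.16 = 79936 kJ/m²/yr
Organism 3: 79936 × 0.15 = 11990.4 kJ/m²/yr
Organism 4: 11990.4 × 0.15 = 1798.56 kJ/m²/yr
Organism 5: 1798.56 × 0.19 = 341.7264 kJ/m²/yr
Organism 6: 341.7264 × 0.08 = 27.338112 kJ/m²/yr

27.34 kJ/m²/yr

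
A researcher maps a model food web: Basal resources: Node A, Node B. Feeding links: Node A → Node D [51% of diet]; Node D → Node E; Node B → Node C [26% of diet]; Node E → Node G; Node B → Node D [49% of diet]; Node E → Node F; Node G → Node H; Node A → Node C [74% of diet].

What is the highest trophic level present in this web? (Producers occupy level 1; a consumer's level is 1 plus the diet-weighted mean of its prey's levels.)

5

Node C: 1 + (0.74×1 + 0.26×1) = 2
Node D: 1 + (0.51×1 + 0.49×1) = 2
Node E: 1 + 2 = 3
Node F: 1 + 3 = 4
Node G: 1 + 3 = 4
Node H: 1 + 4 = 5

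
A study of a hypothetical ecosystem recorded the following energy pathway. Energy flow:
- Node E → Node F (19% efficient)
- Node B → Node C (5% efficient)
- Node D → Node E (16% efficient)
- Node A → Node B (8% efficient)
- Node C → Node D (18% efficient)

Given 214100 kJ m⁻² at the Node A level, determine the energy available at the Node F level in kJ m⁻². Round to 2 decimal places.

4.69 kJ m⁻²

Node B: 214100 × 0.08 = 17128 kJ m⁻²
Node C: 17128 × 0.05 = 856.4 kJ m⁻²
Node D: 856.4 × 0.18 = 154.152 kJ m⁻²
Node E: 154.152 × 0.16 = 24.66432 kJ m⁻²
Node F: 24.66432 × 0.19 = 4.6862208 kJ m⁻²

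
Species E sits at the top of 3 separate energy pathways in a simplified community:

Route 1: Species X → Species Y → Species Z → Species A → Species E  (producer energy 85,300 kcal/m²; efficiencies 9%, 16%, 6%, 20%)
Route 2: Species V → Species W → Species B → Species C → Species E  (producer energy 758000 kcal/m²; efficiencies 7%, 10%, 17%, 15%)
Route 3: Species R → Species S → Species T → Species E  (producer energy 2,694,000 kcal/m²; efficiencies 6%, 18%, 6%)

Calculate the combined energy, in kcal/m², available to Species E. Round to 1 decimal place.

Route 1: 85300 × 0.09 × 0.16 × 0.06 × 0.2 = 14.73984 kcal/m²
Route 2: 758000 × 0.07 × 0.1 × 0.17 × 0.15 = 135.303 kcal/m²
Route 3: 2694000 × 0.06 × 0.18 × 0.06 = 1745.712 kcal/m²
Total at Species E: 14.73984 + 135.303 + 1745.712 = 1895.75484 kcal/m²

1895.8 kcal/m²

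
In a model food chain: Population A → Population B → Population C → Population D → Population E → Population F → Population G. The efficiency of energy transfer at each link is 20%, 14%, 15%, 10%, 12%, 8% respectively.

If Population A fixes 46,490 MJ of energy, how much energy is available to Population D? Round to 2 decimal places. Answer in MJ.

195.26 MJ

Population B: 46490 × 0.2 = 9298 MJ
Population C: 9298 × 0.14 = 1301.72 MJ
Population D: 1301.72 × 0.15 = 195.258 MJ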